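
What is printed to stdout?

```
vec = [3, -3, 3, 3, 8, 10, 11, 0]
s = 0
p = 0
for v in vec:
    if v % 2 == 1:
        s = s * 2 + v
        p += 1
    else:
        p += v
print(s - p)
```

30

v=3: odd, s = 0*2+3 = 3; p=1
v=-3: odd, s = 3*2+(-3) = 3; p=2
v=3: odd, s = 3*2+3 = 9; p=3
v=3: odd, s = 9*2+3 = 21; p=4
v=8: not odd; p=12
v=10: not odd; p=22
v=11: odd, s = 21*2+11 = 53; p=23
v=0: not odd; p=23
s-p = 53-23 = 30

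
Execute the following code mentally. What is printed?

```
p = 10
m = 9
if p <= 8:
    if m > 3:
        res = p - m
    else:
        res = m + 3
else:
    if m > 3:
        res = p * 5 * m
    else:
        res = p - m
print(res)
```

p=10, m=9
p <= 8 is False; m > 3 is True
→ res = p * 5 * m = 450

450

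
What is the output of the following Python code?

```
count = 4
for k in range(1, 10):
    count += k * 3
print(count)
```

139

k=1: count = 4+1*3 = 7
k=2: count = 7+2*3 = 13
k=3: count = 13+3*3 = 22
k=4: count = 22+4*3 = 34
k=5: count = 34+5*3 = 49
k=6: count = 49+6*3 = 67
k=7: count = 67+7*3 = 88
k=8: count = 88+8*3 = 112
k=9: count = 112+9*3 = 139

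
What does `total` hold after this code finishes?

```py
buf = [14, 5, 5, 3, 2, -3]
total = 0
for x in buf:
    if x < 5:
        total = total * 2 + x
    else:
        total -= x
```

x=14: not <5, total = 0-14 = -14
x=5: not <5, total = (-14)-5 = -19
x=5: not <5, total = (-19)-5 = -24
x=3: <5, total = (-24)*2+3 = -45
x=2: <5, total = (-45)*2+2 = -88
x=-3: <5, total = (-88)*2+(-3) = -179

-179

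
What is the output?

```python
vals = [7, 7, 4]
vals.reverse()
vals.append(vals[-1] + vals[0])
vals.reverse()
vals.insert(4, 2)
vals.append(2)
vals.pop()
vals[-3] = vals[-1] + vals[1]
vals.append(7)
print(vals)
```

[11, 7, 9, 4, 2, 7]

reverse → [4, 7, 7]
append vals[-1]+vals[0] = 7+4 = 11 → [4, 7, 7, 11]
reverse → [11, 7, 7, 4]
insert 2 at 4 → [11, 7, 7, 4, 2]
append 2 → [11, 7, 7, 4, 2, 2]
pop() removes 2 → [11, 7, 7, 4, 2]
vals[-3] = vals[-1]+vals[1] = 2+7 = 9 → [11, 7, 9, 4, 2]
append 7 → [11, 7, 9, 4, 2, 7]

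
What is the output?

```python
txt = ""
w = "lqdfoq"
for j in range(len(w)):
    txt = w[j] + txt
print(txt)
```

qofdql

j=0: prepend 'l' → 'l'
j=1: prepend 'q' → 'ql'
j=2: prepend 'd' → 'dql'
j=3: prepend 'f' → 'fdql'
j=4: prepend 'o' → 'ofdql'
j=5: prepend 'q' → 'qofdql'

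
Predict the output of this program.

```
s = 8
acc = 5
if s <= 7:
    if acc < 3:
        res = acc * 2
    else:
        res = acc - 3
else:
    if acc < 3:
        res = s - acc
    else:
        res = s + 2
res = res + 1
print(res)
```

11

s=8, acc=5
s <= 7 is False; acc < 3 is False
→ res = s + 2 = 10
res = 10+1 = 11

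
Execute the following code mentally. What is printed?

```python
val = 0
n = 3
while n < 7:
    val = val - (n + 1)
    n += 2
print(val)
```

n=3: val = 0-4 = -4
n=5: val = (-4)-6 = -10

-10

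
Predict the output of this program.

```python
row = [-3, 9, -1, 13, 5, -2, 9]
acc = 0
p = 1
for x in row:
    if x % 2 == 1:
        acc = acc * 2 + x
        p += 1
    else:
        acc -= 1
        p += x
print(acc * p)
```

x=-3: odd, acc = 0*2+(-3) = -3; p=2
x=9: odd, acc = (-3)*2+9 = 3; p=3
x=-1: odd, acc = 3*2+(-1) = 5; p=4
x=13: odd, acc = 5*2+13 = 23; p=5
x=5: odd, acc = 23*2+5 = 51; p=6
x=-2: not odd, acc = 51-1 = 50; p=4
x=9: odd, acc = 50*2+9 = 109; p=5
acc*p = 109*5 = 545

545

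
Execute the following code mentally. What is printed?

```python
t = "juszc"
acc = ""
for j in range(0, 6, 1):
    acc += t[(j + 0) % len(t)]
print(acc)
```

j=0: add t[0]='j' → 'j'
j=1: add t[1]='u' → 'ju'
j=2: add t[2]='s' → 'jus'
j=3: add t[3]='z' → 'jusz'
j=4: add t[4]='c' → 'juszc'
j=5: add t[0]='j' → 'juszcj'

juszcj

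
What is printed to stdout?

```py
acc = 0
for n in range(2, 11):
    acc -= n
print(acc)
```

-54

n=2: acc = 0-2 = -2
n=3: acc = (-2)-3 = -5
n=4: acc = (-5)-4 = -9
n=5: acc = (-9)-5 = -14
n=6: acc = (-14)-6 = -20
n=7: acc = (-20)-7 = -27
n=8: acc = (-27)-8 = -35
n=9: acc = (-35)-9 = -44
n=10: acc = (-44)-10 = -54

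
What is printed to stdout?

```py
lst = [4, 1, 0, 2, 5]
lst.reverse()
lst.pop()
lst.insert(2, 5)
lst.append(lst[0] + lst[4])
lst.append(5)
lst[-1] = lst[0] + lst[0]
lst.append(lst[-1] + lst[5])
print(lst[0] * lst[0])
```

reverse → [5, 2, 0, 1, 4]
pop() removes 4 → [5, 2, 0, 1]
insert 5 at 2 → [5, 2, 5, 0, 1]
append lst[0]+lst[4] = 5+1 = 6 → [5, 2, 5, 0, 1, 6]
append 5 → [5, 2, 5, 0, 1, 6, 5]
lst[-1] = lst[0]+lst[0] = 5+5 = 10 → [5, 2, 5, 0, 1, 6, 10]
append lst[-1]+lst[5] = 10+6 = 16 → [5, 2, 5, 0, 1, 6, 10, 16]
lst[0]*lst[0] = 5*5 = 25

25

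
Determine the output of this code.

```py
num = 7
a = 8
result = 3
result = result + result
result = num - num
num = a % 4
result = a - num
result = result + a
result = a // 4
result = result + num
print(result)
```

result = 3+3 = 6
result = 7-7 = 0
num = 8%4 = 0
result = 8-0 = 8
result = 8+8 = 16
result = 8//4 = 2
result = 2+0 = 2

2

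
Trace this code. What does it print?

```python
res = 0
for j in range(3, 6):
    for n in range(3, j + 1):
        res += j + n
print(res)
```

j=3,n=3: res = 0+6 = 6
j=4,n=3: res = 6+7 = 13
j=4,n=4: res = 13+8 = 21
j=5,n=3: res = 21+8 = 29
j=5,n=4: res = 29+9 = 38
j=5,n=5: res = 38+10 = 48

48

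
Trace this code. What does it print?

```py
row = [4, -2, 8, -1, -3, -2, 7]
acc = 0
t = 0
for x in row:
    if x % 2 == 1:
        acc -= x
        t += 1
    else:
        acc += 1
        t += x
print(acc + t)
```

12

x=4: not odd, acc = 0+1 = 1; t=4
x=-2: not odd, acc = 1+1 = 2; t=2
x=8: not odd, acc = 2+1 = 3; t=10
x=-1: odd, acc = 3-(-1) = 4; t=11
x=-3: odd, acc = 4-(-3) = 7; t=12
x=-2: not odd, acc = 7+1 = 8; t=10
x=7: odd, acc = 8-7 = 1; t=11
acc+t = 1+11 = 12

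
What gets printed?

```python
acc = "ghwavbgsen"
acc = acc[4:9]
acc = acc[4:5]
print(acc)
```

slice [4:9] → 'vbgse'
slice [4:5] → 'e'

e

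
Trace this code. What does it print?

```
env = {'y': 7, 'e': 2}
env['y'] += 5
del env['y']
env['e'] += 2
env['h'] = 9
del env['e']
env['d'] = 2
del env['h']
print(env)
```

env['y'] = 7+5 = 12 → {'y': 12, 'e': 2}
del 'y' → {'e': 2}
env['e'] = 2+2 = 4 → {'e': 4}
env['h'] = 9 → {'e': 4, 'h': 9}
del 'e' → {'h': 9}
env['d'] = 2 → {'h': 9, 'd': 2}
del 'h' → {'d': 2}

{'d': 2}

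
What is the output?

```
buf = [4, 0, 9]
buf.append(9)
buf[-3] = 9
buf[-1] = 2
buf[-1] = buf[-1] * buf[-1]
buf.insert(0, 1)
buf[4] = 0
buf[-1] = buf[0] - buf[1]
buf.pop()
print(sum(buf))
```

append 9 → [4, 0, 9, 9]
buf[-3] = 9 → [4, 9, 9, 9]
buf[-1] = 2 → [4, 9, 9, 2]
buf[-1] = buf[-1]*buf[-1] = 2*2 = 4 → [4, 9, 9, 4]
insert 1 at 0 → [1, 4, 9, 9, 4]
buf[4] = 0 → [1, 4, 9, 9, 0]
buf[-1] = buf[0]-buf[1] = 1-4 = -3 → [1, 4, 9, 9, -3]
pop() removes -3 → [1, 4, 9, 9]
sum = 23

23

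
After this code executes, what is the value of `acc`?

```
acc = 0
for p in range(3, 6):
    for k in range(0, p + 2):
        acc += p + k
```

120

p=3,k=0: acc = 0+3 = 3
p=3,k=1: acc = 3+4 = 7
p=3,k=2: acc = 7+5 = 12
p=3,k=3: acc = 12+6 = 18
p=3,k=4: acc = 18+7 = 25
p=4,k=0: acc = 25+4 = 29
p=4,k=1: acc = 29+5 = 34
p=4,k=2: acc = 34+6 = 40
p=4,k=3: acc = 40+7 = 47
p=4,k=4: acc = 47+8 = 55
p=4,k=5: acc = 55+9 = 64
p=5,k=0: acc = 64+5 = 69
p=5,k=1: acc = 69+6 = 75
p=5,k=2: acc = 75+7 = 82
p=5,k=3: acc = 82+8 = 90
p=5,k=4: acc = 90+9 = 99
p=5,k=5: acc = 99+10 = 109
p=5,k=6: acc = 109+11 = 120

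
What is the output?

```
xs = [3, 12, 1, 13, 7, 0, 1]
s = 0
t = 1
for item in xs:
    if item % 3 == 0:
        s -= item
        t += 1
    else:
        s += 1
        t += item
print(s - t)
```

item=3: %3==0, s = 0-3 = -3; t=2
item=12: %3==0, s = (-3)-12 = -15; t=3
item=1: not %3==0, s = (-15)+1 = -14; t=4
item=13: not %3==0, s = (-14)+1 = -13; t=17
item=7: not %3==0, s = (-13)+1 = -12; t=24
item=0: %3==0, s = (-12)-0 = -12; t=25
item=1: not %3==0, s = (-12)+1 = -11; t=26
s-t = (-11)-26 = -37

-37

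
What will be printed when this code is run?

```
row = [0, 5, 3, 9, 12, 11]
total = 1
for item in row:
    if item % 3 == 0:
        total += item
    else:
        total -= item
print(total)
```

item=0: %3==0, total = 1+0 = 1
item=5: not %3==0, total = 1-5 = -4
item=3: %3==0, total = (-4)+3 = -1
item=9: %3==0, total = (-1)+9 = 8
item=12: %3==0, total = 8+12 = 20
item=11: not %3==0, total = 20-11 = 9

9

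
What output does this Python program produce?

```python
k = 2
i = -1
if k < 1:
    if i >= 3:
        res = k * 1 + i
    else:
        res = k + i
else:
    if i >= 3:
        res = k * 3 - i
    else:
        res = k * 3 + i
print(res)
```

5

k=2, i=-1
k < 1 is False; i >= 3 is False
→ res = k * 3 + i = 5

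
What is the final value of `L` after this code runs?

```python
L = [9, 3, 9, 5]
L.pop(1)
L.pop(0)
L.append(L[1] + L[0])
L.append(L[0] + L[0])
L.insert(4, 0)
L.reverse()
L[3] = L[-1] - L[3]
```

pop(1) removes 3 → [9, 9, 5]
pop(0) removes 9 → [9, 5]
append L[1]+L[0] = 5+9 = 14 → [9, 5, 14]
append L[0]+L[0] = 9+9 = 18 → [9, 5, 14, 18]
insert 0 at 4 → [9, 5, 14, 18, 0]
reverse → [0, 18, 14, 5, 9]
L[3] = L[-1]-L[3] = 9-5 = 4 → [0, 18, 14, 4, 9]

[0, 18, 14, 4, 9]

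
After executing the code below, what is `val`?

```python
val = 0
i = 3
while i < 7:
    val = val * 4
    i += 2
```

0

i=3: val = 0*4 = 0
i=5: val = 0*4 = 0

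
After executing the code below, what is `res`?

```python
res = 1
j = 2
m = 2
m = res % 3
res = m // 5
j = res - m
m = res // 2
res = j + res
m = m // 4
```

m = 1%3 = 1
res = 1//5 = 0
j = 0-1 = -1
m = 0//2 = 0
res = (-1)+0 = -1
m = 0//4 = 0

-1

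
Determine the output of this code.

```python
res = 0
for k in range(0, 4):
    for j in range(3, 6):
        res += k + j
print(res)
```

66

k=0,j=3: res = 0+3 = 3
k=0,j=4: res = 3+4 = 7
k=0,j=5: res = 7+5 = 12
k=1,j=3: res = 12+4 = 16
k=1,j=4: res = 16+5 = 21
k=1,j=5: res = 21+6 = 27
k=2,j=3: res = 27+5 = 32
k=2,j=4: res = 32+6 = 38
k=2,j=5: res = 38+7 = 45
k=3,j=3: res = 45+6 = 51
k=3,j=4: res = 51+7 = 58
k=3,j=5: res = 58+8 = 66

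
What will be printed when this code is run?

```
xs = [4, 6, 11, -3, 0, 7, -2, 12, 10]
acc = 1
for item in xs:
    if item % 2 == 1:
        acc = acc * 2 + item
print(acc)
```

item=4: not odd
item=6: not odd
item=11: odd, acc = 1*2+11 = 13
item=-3: odd, acc = 13*2+(-3) = 23
item=0: not odd
item=7: odd, acc = 23*2+7 = 53
item=-2: not odd
item=12: not odd
item=10: not odd

53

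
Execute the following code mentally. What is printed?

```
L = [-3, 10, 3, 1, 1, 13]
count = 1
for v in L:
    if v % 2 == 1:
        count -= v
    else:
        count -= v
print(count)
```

v=-3: odd, count = 1-(-3) = 4
v=10: not odd, count = 4-10 = -6
v=3: odd, count = (-6)-3 = -9
v=1: odd, count = (-9)-1 = -10
v=1: odd, count = (-10)-1 = -11
v=13: odd, count = (-11)-13 = -24

-24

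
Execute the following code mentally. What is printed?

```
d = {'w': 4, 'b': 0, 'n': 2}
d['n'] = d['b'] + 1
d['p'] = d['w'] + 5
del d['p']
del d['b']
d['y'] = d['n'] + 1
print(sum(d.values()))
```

d['n'] = d['b']+1 = 1 → {'w': 4, 'b': 0, 'n': 1}
d['p'] = d['w']+5 = 9 → {'w': 4, 'b': 0, 'n': 1, 'p': 9}
del 'p' → {'w': 4, 'b': 0, 'n': 1}
del 'b' → {'w': 4, 'n': 1}
d['y'] = d['n']+1 = 2 → {'w': 4, 'n': 1, 'y': 2}
sum of values = 7

7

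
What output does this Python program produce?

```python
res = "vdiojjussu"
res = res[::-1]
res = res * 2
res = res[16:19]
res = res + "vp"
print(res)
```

oidvp

reverse → 'ussujjoidv'
repeat ×2 → 'ussujjoidvussujjoidv'
slice [16:19] → 'oid'
+ 'vp' → 'oidvp'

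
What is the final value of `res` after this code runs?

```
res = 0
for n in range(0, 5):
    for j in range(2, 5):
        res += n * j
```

n=0,j=2: res = 0+0 = 0
n=0,j=3: res = 0+0 = 0
n=0,j=4: res = 0+0 = 0
n=1,j=2: res = 0+2 = 2
n=1,j=3: res = 2+3 = 5
n=1,j=4: res = 5+4 = 9
n=2,j=2: res = 9+4 = 13
n=2,j=3: res = 13+6 = 19
n=2,j=4: res = 19+8 = 27
n=3,j=2: res = 27+6 = 33
n=3,j=3: res = 33+9 = 42
n=3,j=4: res = 42+12 = 54
n=4,j=2: res = 54+8 = 62
n=4,j=3: res = 62+12 = 74
n=4,j=4: res = 74+16 = 90

90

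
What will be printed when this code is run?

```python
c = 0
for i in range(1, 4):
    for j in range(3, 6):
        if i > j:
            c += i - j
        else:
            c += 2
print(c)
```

i=1,j=3: not 1>3, c = 0+2 = 2
i=1,j=4: not 1>4, c = 2+2 = 4
i=1,j=5: not 1>5, c = 4+2 = 6
i=2,j=3: not 2>3, c = 6+2 = 8
i=2,j=4: not 2>4, c = 8+2 = 10
i=2,j=5: not 2>5, c = 10+2 = 12
i=3,j=3: not 3>3, c = 12+2 = 14
i=3,j=4: not 3>4, c = 14+2 = 16
i=3,j=5: not 3>5, c = 16+2 = 18

18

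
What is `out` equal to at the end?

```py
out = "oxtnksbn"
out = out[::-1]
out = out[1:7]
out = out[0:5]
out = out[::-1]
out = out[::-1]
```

reverse → 'nbskntxo'
slice [1:7] → 'bskntx'
slice [0:5] → 'bsknt'
reverse → 'tnksb'
reverse → 'bsknt'

'bsknt'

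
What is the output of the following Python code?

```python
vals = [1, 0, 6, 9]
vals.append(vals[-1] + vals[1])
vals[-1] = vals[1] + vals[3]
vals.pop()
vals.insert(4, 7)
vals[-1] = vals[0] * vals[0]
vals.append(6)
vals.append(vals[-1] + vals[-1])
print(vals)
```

append vals[-1]+vals[1] = 9+0 = 9 → [1, 0, 6, 9, 9]
vals[-1] = vals[1]+vals[3] = 0+9 = 9 → [1, 0, 6, 9, 9]
pop() removes 9 → [1, 0, 6, 9]
insert 7 at 4 → [1, 0, 6, 9, 7]
vals[-1] = vals[0]*vals[0] = 1*1 = 1 → [1, 0, 6, 9, 1]
append 6 → [1, 0, 6, 9, 1, 6]
append vals[-1]+vals[-1] = 6+6 = 12 → [1, 0, 6, 9, 1, 6, 12]

[1, 0, 6, 9, 1, 6, 12]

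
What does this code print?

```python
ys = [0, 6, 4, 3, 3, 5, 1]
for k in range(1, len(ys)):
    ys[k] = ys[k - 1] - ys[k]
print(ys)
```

k=1: ys[1] = 0-6 = -6 → [0, -6, 4, 3, 3, 5, 1]
k=2: ys[2] = (-6)-4 = -10 → [0, -6, -10, 3, 3, 5, 1]
k=3: ys[3] = (-10)-3 = -13 → [0, -6, -10, -13, 3, 5, 1]
k=4: ys[4] = (-13)-3 = -16 → [0, -6, -10, -13, -16, 5, 1]
k=5: ys[5] = (-16)-5 = -21 → [0, -6, -10, -13, -16, -21, 1]
k=6: ys[6] = (-21)-1 = -22 → [0, -6, -10, -13, -16, -21, -22]

[0, -6, -10, -13, -16, -21, -22]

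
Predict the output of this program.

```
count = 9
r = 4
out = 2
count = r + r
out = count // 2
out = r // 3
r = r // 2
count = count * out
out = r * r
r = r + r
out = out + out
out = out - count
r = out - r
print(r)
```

count = 4+4 = 8
out = 8//2 = 4
out = 4//3 = 1
r = 4//2 = 2
count = 8*1 = 8
out = 2*2 = 4
r = 2+2 = 4
out = 4+4 = 8
out = 8-8 = 0
r = 0-4 = -4

-4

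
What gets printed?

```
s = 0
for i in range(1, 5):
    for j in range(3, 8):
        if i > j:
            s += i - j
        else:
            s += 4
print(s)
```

i=1,j=3: not 1>3, s = 0+4 = 4
i=1,j=4: not 1>4, s = 4+4 = 8
i=1,j=5: not 1>5, s = 8+4 = 12
i=1,j=6: not 1>6, s = 12+4 = 16
i=1,j=7: not 1>7, s = 16+4 = 20
i=2,j=3: not 2>3, s = 20+4 = 24
i=2,j=4: not 2>4, s = 24+4 = 28
i=2,j=5: not 2>5, s = 28+4 = 32
i=2,j=6: not 2>6, s = 32+4 = 36
i=2,j=7: not 2>7, s = 36+4 = 40
i=3,j=3: not 3>3, s = 40+4 = 44
i=3,j=4: not 3>4, s = 44+4 = 48
i=3,j=5: not 3>5, s = 48+4 = 52
i=3,j=6: not 3>6, s = 52+4 = 56
i=3,j=7: not 3>7, s = 56+4 = 60
i=4,j=3: 4>3, s = 60+1 = 61
i=4,j=4: not 4>4, s = 61+4 = 65
i=4,j=5: not 4>5, s = 65+4 = 69
i=4,j=6: not 4>6, s = 69+4 = 73
i=4,j=7: not 4>7, s = 73+4 = 77

77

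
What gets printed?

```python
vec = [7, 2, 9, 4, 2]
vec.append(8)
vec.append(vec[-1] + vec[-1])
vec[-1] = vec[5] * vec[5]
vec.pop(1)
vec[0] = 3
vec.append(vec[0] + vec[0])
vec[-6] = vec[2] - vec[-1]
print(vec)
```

append 8 → [7, 2, 9, 4, 2, 8]
append vec[-1]+vec[-1] = 8+8 = 16 → [7, 2, 9, 4, 2, 8, 16]
vec[-1] = vec[5]*vec[5] = 8*8 = 64 → [7, 2, 9, 4, 2, 8, 64]
pop(1) removes 2 → [7, 9, 4, 2, 8, 64]
vec[0] = 3 → [3, 9, 4, 2, 8, 64]
append vec[0]+vec[0] = 3+3 = 6 → [3, 9, 4, 2, 8, 64, 6]
vec[-6] = vec[2]-vec[-1] = 4-6 = -2 → [3, -2, 4, 2, 8, 64, 6]

[3, -2, 4, 2, 8, 64, 6]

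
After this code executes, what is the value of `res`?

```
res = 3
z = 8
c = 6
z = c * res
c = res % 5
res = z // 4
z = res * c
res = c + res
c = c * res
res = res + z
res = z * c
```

z = 6*3 = 18
c = 3%5 = 3
res = 18//4 = 4
z = 4*3 = 12
res = 3+4 = 7
c = 3*7 = 21
res = 7+12 = 19
res = 12*21 = 252

252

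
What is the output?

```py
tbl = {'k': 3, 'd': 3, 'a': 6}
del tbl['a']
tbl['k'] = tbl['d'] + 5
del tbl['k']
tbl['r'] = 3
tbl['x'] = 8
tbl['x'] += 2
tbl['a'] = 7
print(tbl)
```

{'d': 3, 'r': 3, 'x': 10, 'a': 7}

del 'a' → {'k': 3, 'd': 3}
tbl['k'] = tbl['d']+5 = 8 → {'k': 8, 'd': 3}
del 'k' → {'d': 3}
tbl['r'] = 3 → {'d': 3, 'r': 3}
tbl['x'] = 8 → {'d': 3, 'r': 3, 'x': 8}
tbl['x'] = 8+2 = 10 → {'d': 3, 'r': 3, 'x': 10}
tbl['a'] = 7 → {'d': 3, 'r': 3, 'x': 10, 'a': 7}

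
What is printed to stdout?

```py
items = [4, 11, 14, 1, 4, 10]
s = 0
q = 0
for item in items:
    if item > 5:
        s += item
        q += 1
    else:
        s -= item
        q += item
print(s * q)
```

item=4: not >5, s = 0-4 = -4; q=4
item=11: >5, s = (-4)+11 = 7; q=5
item=14: >5, s = 7+14 = 21; q=6
item=1: not >5, s = 21-1 = 20; q=7
item=4: not >5, s = 20-4 = 16; q=11
item=10: >5, s = 16+10 = 26; q=12
s*q = 26*12 = 312

312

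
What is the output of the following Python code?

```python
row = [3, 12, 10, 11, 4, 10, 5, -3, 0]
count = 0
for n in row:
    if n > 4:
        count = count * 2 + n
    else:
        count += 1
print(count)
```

379

n=3: not >4, count = 0+1 = 1
n=12: >4, count = 1*2+12 = 14
n=10: >4, count = 14*2+10 = 38
n=11: >4, count = 38*2+11 = 87
n=4: not >4, count = 87+1 = 88
n=10: >4, count = 88*2+10 = 186
n=5: >4, count = 186*2+5 = 377
n=-3: not >4, count = 377+1 = 378
n=0: not >4, count = 378+1 = 379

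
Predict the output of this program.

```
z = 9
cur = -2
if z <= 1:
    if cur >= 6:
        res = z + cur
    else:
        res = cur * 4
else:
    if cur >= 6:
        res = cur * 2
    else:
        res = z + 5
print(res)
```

z=9, cur=-2
z <= 1 is False; cur >= 6 is False
→ res = z + 5 = 14

14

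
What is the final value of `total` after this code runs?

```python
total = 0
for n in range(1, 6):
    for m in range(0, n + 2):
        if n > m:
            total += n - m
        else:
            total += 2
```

55

n=1,m=0: 1>0, total = 0+1 = 1
n=1,m=1: not 1>1, total = 1+2 = 3
n=1,m=2: not 1>2, total = 3+2 = 5
n=2,m=0: 2>0, total = 5+2 = 7
n=2,m=1: 2>1, total = 7+1 = 8
n=2,m=2: not 2>2, total = 8+2 = 10
n=2,m=3: not 2>3, total = 10+2 = 12
n=3,m=0: 3>0, total = 12+3 = 15
n=3,m=1: 3>1, total = 15+2 = 17
n=3,m=2: 3>2, total = 17+1 = 18
n=3,m=3: not 3>3, total = 18+2 = 20
n=3,m=4: not 3>4, total = 20+2 = 22
n=4,m=0: 4>0, total = 22+4 = 26
n=4,m=1: 4>1, total = 26+3 = 29
n=4,m=2: 4>2, total = 29+2 = 31
n=4,m=3: 4>3, total = 31+1 = 32
n=4,m=4: not 4>4, total = 32+2 = 34
n=4,m=5: not 4>5, total = 34+2 = 36
n=5,m=0: 5>0, total = 36+5 = 41
n=5,m=1: 5>1, total = 41+4 = 45
n=5,m=2: 5>2, total = 45+3 = 48
n=5,m=3: 5>3, total = 48+2 = 50
n=5,m=4: 5>4, total = 50+1 = 51
n=5,m=5: not 5>5, total = 51+2 = 53
n=5,m=6: not 5>6, total = 53+2 = 55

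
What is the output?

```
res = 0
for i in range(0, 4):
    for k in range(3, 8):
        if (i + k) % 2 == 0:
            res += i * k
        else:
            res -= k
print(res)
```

i=0,k=3: odd sum, res = 0-3 = -3
i=0,k=4: even sum, res = (-3)+0 = -3
i=0,k=5: odd sum, res = (-3)-5 = -8
i=0,k=6: even sum, res = (-8)+0 = -8
i=0,k=7: odd sum, res = (-8)-7 = -15
i=1,k=3: even sum, res = (-15)+3 = -12
i=1,k=4: odd sum, res = (-12)-4 = -16
i=1,k=5: even sum, res = (-16)+5 = -11
i=1,k=6: odd sum, res = (-11)-6 = -17
i=1,k=7: even sum, res = (-17)+7 = -10
i=2,k=3: odd sum, res = (-10)-3 = -13
i=2,k=4: even sum, res = (-13)+8 = -5
i=2,k=5: odd sum, res = (-5)-5 = -10
i=2,k=6: even sum, res = (-10)+12 = 2
i=2,k=7: odd sum, res = 2-7 = -5
i=3,k=3: even sum, res = (-5)+9 = 4
i=3,k=4: odd sum, res = 4-4 = 0
i=3,k=5: even sum, res = 0+15 = 15
i=3,k=6: odd sum, res = 15-6 = 9
i=3,k=7: even sum, res = 9+21 = 30

30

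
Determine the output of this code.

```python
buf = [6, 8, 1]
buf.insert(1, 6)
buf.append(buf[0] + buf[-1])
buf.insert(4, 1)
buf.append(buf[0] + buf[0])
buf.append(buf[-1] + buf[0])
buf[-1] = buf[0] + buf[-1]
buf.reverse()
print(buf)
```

insert 6 at 1 → [6, 6, 8, 1]
append buf[0]+buf[-1] = 6+1 = 7 → [6, 6, 8, 1, 7]
insert 1 at 4 → [6, 6, 8, 1, 1, 7]
append buf[0]+buf[0] = 6+6 = 12 → [6, 6, 8, 1, 1, 7, 12]
append buf[-1]+buf[0] = 12+6 = 18 → [6, 6, 8, 1, 1, 7, 12, 18]
buf[-1] = buf[0]+buf[-1] = 6+18 = 24 → [6, 6, 8, 1, 1, 7, 12, 24]
reverse → [24, 12, 7, 1, 1, 8, 6, 6]

[24, 12, 7, 1, 1, 8, 6, 6]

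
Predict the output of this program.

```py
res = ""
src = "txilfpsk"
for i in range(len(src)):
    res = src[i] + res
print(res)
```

kspflixt

i=0: prepend 't' → 't'
i=1: prepend 'x' → 'xt'
i=2: prepend 'i' → 'ixt'
i=3: prepend 'l' → 'lixt'
i=4: prepend 'f' → 'flixt'
i=5: prepend 'p' → 'pflixt'
i=6: prepend 's' → 'spflixt'
i=7: prepend 'k' → 'kspflixt'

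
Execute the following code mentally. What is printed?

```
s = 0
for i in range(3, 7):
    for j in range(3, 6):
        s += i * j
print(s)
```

i=3,j=3: s = 0+9 = 9
i=3,j=4: s = 9+12 = 21
i=3,j=5: s = 21+15 = 36
i=4,j=3: s = 36+12 = 48
i=4,j=4: s = 48+16 = 64
i=4,j=5: s = 64+20 = 84
i=5,j=3: s = 84+15 = 99
i=5,j=4: s = 99+20 = 119
i=5,j=5: s = 119+25 = 144
i=6,j=3: s = 144+18 = 162
i=6,j=4: s = 162+24 = 186
i=6,j=5: s = 186+30 = 216

216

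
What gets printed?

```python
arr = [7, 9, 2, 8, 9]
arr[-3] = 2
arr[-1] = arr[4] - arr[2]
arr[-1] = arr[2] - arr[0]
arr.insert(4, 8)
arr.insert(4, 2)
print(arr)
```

arr[-3] = 2 → [7, 9, 2, 8, 9]
arr[-1] = arr[4]-arr[2] = 9-2 = 7 → [7, 9, 2, 8, 7]
arr[-1] = arr[2]-arr[0] = 2-7 = -5 → [7, 9, 2, 8, -5]
insert 8 at 4 → [7, 9, 2, 8, 8, -5]
insert 2 at 4 → [7, 9, 2, 8, 2, 8, -5]

[7, 9, 2, 8, 2, 8, -5]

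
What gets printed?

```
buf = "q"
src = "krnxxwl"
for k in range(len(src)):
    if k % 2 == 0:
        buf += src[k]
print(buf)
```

k=0: add 'k' → 'qk'
k=1: skip
k=2: add 'n' → 'qkn'
k=3: skip
k=4: add 'x' → 'qknx'
k=5: skip
k=6: add 'l' → 'qknxl'

qknxl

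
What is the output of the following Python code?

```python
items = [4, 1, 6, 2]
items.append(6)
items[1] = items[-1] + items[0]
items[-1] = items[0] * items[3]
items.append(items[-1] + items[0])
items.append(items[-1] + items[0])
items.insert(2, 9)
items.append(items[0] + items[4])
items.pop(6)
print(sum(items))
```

61

append 6 → [4, 1, 6, 2, 6]
items[1] = items[-1]+items[0] = 6+4 = 10 → [4, 10, 6, 2, 6]
items[-1] = items[0]*items[3] = 4*2 = 8 → [4, 10, 6, 2, 8]
append items[-1]+items[0] = 8+4 = 12 → [4, 10, 6, 2, 8, 12]
append items[-1]+items[0] = 12+4 = 16 → [4, 10, 6, 2, 8, 12, 16]
insert 9 at 2 → [4, 10, 9, 6, 2, 8, 12, 16]
append items[0]+items[4] = 4+2 = 6 → [4, 10, 9, 6, 2, 8, 12, 16, 6]
pop(6) removes 12 → [4, 10, 9, 6, 2, 8, 16, 6]
sum = 61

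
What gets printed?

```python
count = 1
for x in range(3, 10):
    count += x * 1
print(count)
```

x=3: count = 1+3*1 = 4
x=4: count = 4+4*1 = 8
x=5: count = 8+5*1 = 13
x=6: count = 13+6*1 = 19
x=7: count = 19+7*1 = 26
x=8: count = 26+8*1 = 34
x=9: count = 34+9*1 = 43

43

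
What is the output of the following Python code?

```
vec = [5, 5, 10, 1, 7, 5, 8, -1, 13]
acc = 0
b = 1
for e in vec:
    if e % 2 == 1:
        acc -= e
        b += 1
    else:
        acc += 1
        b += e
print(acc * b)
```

e=5: odd, acc = 0-5 = -5; b=2
e=5: odd, acc = (-5)-5 = -10; b=3
e=10: not odd, acc = (-10)+1 = -9; b=13
e=1: odd, acc = (-9)-1 = -10; b=14
e=7: odd, acc = (-10)-7 = -17; b=15
e=5: odd, acc = (-17)-5 = -22; b=16
e=8: not odd, acc = (-22)+1 = -21; b=24
e=-1: odd, acc = (-21)-(-1) = -20; b=25
e=13: odd, acc = (-20)-13 = -33; b=26
acc*b = (-33)*26 = -858

-858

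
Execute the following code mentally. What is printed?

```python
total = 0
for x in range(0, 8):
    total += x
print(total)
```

28

x=0: total = 0+0 = 0
x=1: total = 0+1 = 1
x=2: total = 1+2 = 3
x=3: total = 3+3 = 6
x=4: total = 6+4 = 10
x=5: total = 10+5 = 15
x=6: total = 15+6 = 21
x=7: total = 21+7 = 28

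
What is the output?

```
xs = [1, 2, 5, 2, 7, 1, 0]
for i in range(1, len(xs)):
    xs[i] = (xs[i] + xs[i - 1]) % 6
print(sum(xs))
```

15

i=1: xs[1] = (2+1)%6 = 3 → [1, 3, 5, 2, 7, 1, 0]
i=2: xs[2] = (5+3)%6 = 2 → [1, 3, 2, 2, 7, 1, 0]
i=3: xs[3] = (2+2)%6 = 4 → [1, 3, 2, 4, 7, 1, 0]
i=4: xs[4] = (7+4)%6 = 5 → [1, 3, 2, 4, 5, 1, 0]
i=5: xs[5] = (1+5)%6 = 0 → [1, 3, 2, 4, 5, 0, 0]
i=6: xs[6] = (0+0)%6 = 0 → [1, 3, 2, 4, 5, 0, 0]
sum = 15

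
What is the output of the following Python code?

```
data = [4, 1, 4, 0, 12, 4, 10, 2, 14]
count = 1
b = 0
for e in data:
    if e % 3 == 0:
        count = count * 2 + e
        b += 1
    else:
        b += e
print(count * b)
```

656

e=4: not %3==0; b=4
e=1: not %3==0; b=5
e=4: not %3==0; b=9
e=0: %3==0, count = 1*2+0 = 2; b=10
e=12: %3==0, count = 2*2+12 = 16; b=11
e=4: not %3==0; b=15
e=10: not %3==0; b=25
e=2: not %3==0; b=27
e=14: not %3==0; b=41
count*b = 16*41 = 656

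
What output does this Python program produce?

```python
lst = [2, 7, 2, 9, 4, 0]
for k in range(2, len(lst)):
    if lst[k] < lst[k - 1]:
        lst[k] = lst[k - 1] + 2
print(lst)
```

[2, 7, 9, 9, 11, 13]

k=2: 2<7, lst[2] = 7+2 = 9 → [2, 7, 9, 9, 4, 0]
k=3: 9>=9, unchanged → [2, 7, 9, 9, 4, 0]
k=4: 4<9, lst[4] = 9+2 = 11 → [2, 7, 9, 9, 11, 0]
k=5: 0<11, lst[5] = 11+2 = 13 → [2, 7, 9, 9, 11, 13]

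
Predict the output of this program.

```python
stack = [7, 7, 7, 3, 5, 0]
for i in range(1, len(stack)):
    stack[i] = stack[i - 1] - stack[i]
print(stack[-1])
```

i=1: stack[1] = 7-7 = 0 → [7, 0, 7, 3, 5, 0]
i=2: stack[2] = 0-7 = -7 → [7, 0, -7, 3, 5, 0]
i=3: stack[3] = (-7)-3 = -10 → [7, 0, -7, -10, 5, 0]
i=4: stack[4] = (-10)-5 = -15 → [7, 0, -7, -10, -15, 0]
i=5: stack[5] = (-15)-0 = -15 → [7, 0, -7, -10, -15, -15]

-15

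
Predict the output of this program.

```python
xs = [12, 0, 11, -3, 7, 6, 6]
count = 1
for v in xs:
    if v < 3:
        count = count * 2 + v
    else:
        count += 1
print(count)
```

v=12: not <3, count = 1+1 = 2
v=0: <3, count = 2*2+0 = 4
v=11: not <3, count = 4+1 = 5
v=-3: <3, count = 5*2+(-3) = 7
v=7: not <3, count = 7+1 = 8
v=6: not <3, count = 8+1 = 9
v=6: not <3, count = 9+1 = 10

10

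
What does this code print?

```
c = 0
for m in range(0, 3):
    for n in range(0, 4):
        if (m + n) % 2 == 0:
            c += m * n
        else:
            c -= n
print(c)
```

m=0,n=0: even sum, c = 0+0 = 0
m=0,n=1: odd sum, c = 0-1 = -1
m=0,n=2: even sum, c = (-1)+0 = -1
m=0,n=3: odd sum, c = (-1)-3 = -4
m=1,n=0: odd sum, c = (-4)-0 = -4
m=1,n=1: even sum, c = (-4)+1 = -3
m=1,n=2: odd sum, c = (-3)-2 = -5
m=1,n=3: even sum, c = (-5)+3 = -2
m=2,n=0: even sum, c = (-2)+0 = -2
m=2,n=1: odd sum, c = (-2)-1 = -3
m=2,n=2: even sum, c = (-3)+4 = 1
m=2,n=3: odd sum, c = 1-3 = -2

-2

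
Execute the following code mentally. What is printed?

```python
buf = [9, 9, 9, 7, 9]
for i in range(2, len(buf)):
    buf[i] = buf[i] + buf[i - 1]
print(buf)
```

[9, 9, 18, 25, 34]

i=2: buf[2] = 9+9 = 18 → [9, 9, 18, 7, 9]
i=3: buf[3] = 7+18 = 25 → [9, 9, 18, 25, 9]
i=4: buf[4] = 9+25 = 34 → [9, 9, 18, 25, 34]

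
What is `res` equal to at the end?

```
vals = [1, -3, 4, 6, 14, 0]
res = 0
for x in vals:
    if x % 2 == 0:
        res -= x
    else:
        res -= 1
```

-26

x=1: not even, res = 0-1 = -1
x=-3: not even, res = (-1)-1 = -2
x=4: even, res = (-2)-4 = -6
x=6: even, res = (-6)-6 = -12
x=14: even, res = (-12)-14 = -26
x=0: even, res = (-26)-0 = -26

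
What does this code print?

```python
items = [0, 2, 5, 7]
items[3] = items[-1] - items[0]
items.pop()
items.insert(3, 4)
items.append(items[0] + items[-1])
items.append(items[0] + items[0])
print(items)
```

items[3] = items[-1]-items[0] = 7-0 = 7 → [0, 2, 5, 7]
pop() removes 7 → [0, 2, 5]
insert 4 at 3 → [0, 2, 5, 4]
append items[0]+items[-1] = 0+4 = 4 → [0, 2, 5, 4, 4]
append items[0]+items[0] = 0+0 = 0 → [0, 2, 5, 4, 4, 0]

[0, 2, 5, 4, 4, 0]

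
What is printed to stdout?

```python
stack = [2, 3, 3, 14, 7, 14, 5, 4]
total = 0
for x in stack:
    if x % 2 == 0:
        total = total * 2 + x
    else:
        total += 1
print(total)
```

x=2: even, total = 0*2+2 = 2
x=3: not even, total = 2+1 = 3
x=3: not even, total = 3+1 = 4
x=14: even, total = 4*2+14 = 22
x=7: not even, total = 22+1 = 23
x=14: even, total = 23*2+14 = 60
x=5: not even, total = 60+1 = 61
x=4: even, total = 61*2+4 = 126

126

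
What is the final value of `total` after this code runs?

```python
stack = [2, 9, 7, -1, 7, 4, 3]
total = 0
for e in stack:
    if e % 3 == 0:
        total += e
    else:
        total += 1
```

e=2: not %3==0, total = 0+1 = 1
e=9: %3==0, total = 1+9 = 10
e=7: not %3==0, total = 10+1 = 11
e=-1: not %3==0, total = 11+1 = 12
e=7: not %3==0, total = 12+1 = 13
e=4: not %3==0, total = 13+1 = 14
e=3: %3==0, total = 14+3 = 17

17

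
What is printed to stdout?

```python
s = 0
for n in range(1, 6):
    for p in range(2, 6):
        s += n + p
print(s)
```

n=1,p=2: s = 0+3 = 3
n=1,p=3: s = 3+4 = 7
n=1,p=4: s = 7+5 = 12
n=1,p=5: s = 12+6 = 18
n=2,p=2: s = 18+4 = 22
n=2,p=3: s = 22+5 = 27
n=2,p=4: s = 27+6 = 33
n=2,p=5: s = 33+7 = 40
n=3,p=2: s = 40+5 = 45
n=3,p=3: s = 45+6 = 51
n=3,p=4: s = 51+7 = 58
n=3,p=5: s = 58+8 = 66
n=4,p=2: s = 66+6 = 72
n=4,p=3: s = 72+7 = 79
n=4,p=4: s = 79+8 = 87
n=4,p=5: s = 87+9 = 96
n=5,p=2: s = 96+7 = 103
n=5,p=3: s = 103+8 = 111
n=5,p=4: s = 111+9 = 120
n=5,p=5: s = 120+10 = 130

130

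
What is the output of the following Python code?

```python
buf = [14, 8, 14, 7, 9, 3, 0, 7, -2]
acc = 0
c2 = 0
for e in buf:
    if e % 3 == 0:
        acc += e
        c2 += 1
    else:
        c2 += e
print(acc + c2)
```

63

e=14: not %3==0; c2=14
e=8: not %3==0; c2=22
e=14: not %3==0; c2=36
e=7: not %3==0; c2=43
e=9: %3==0, acc = 0+9 = 9; c2=44
e=3: %3==0, acc = 9+3 = 12; c2=45
e=0: %3==0, acc = 12+0 = 12; c2=46
e=7: not %3==0; c2=53
e=-2: not %3==0; c2=51
acc+c2 = 12+51 = 63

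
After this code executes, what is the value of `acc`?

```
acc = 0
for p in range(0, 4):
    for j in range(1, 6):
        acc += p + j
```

90

p=0,j=1: acc = 0+1 = 1
p=0,j=2: acc = 1+2 = 3
p=0,j=3: acc = 3+3 = 6
p=0,j=4: acc = 6+4 = 10
p=0,j=5: acc = 10+5 = 15
p=1,j=1: acc = 15+2 = 17
p=1,j=2: acc = 17+3 = 20
p=1,j=3: acc = 20+4 = 24
p=1,j=4: acc = 24+5 = 29
p=1,j=5: acc = 29+6 = 35
p=2,j=1: acc = 35+3 = 38
p=2,j=2: acc = 38+4 = 42
p=2,j=3: acc = 42+5 = 47
p=2,j=4: acc = 47+6 = 53
p=2,j=5: acc = 53+7 = 60
p=3,j=1: acc = 60+4 = 64
p=3,j=2: acc = 64+5 = 69
p=3,j=3: acc = 69+6 = 75
p=3,j=4: acc = 75+7 = 82
p=3,j=5: acc = 82+8 = 90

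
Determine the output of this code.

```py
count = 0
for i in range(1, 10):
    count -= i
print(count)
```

-45

i=1: count = 0-1 = -1
i=2: count = (-1)-2 = -3
i=3: count = (-3)-3 = -6
i=4: count = (-6)-4 = -10
i=5: count = (-10)-5 = -15
i=6: count = (-15)-6 = -21
i=7: count = (-21)-7 = -28
i=8: count = (-28)-8 = -36
i=9: count = (-36)-9 = -45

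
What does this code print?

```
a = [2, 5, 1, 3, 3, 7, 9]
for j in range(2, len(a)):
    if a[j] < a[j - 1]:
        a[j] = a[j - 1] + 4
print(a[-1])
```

j=2: 1<5, a[2] = 5+4 = 9 → [2, 5, 9, 3, 3, 7, 9]
j=3: 3<9, a[3] = 9+4 = 13 → [2, 5, 9, 13, 3, 7, 9]
j=4: 3<13, a[4] = 13+4 = 17 → [2, 5, 9, 13, 17, 7, 9]
j=5: 7<17, a[5] = 17+4 = 21 → [2, 5, 9, 13, 17, 21, 9]
j=6: 9<21, a[6] = 21+4 = 25 → [2, 5, 9, 13, 17, 21, 25]

25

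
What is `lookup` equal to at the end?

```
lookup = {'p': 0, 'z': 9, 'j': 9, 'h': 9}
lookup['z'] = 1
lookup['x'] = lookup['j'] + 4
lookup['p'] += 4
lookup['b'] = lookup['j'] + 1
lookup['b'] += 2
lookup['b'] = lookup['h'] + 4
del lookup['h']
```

{'p': 4, 'z': 1, 'j': 9, 'x': 13, 'b': 13}

lookup['z'] = 1 → {'p': 0, 'z': 1, 'j': 9, 'h': 9}
lookup['x'] = lookup['j']+4 = 13 → {'p': 0, 'z': 1, 'j': 9, 'h': 9, 'x': 13}
lookup['p'] = 0+4 = 4 → {'p': 4, 'z': 1, 'j': 9, 'h': 9, 'x': 13}
lookup['b'] = lookup['j']+1 = 10 → {'p': 4, 'z': 1, 'j': 9, 'h': 9, 'x': 13, 'b': 10}
lookup['b'] = 10+2 = 12 → {'p': 4, 'z': 1, 'j': 9, 'h': 9, 'x': 13, 'b': 12}
lookup['b'] = lookup['h']+4 = 13 → {'p': 4, 'z': 1, 'j': 9, 'h': 9, 'x': 13, 'b': 13}
del 'h' → {'p': 4, 'z': 1, 'j': 9, 'x': 13, 'b': 13}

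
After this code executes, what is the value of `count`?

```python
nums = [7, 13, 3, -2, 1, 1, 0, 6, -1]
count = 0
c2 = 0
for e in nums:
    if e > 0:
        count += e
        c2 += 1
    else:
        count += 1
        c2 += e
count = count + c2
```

e=7: >0, count = 0+7 = 7; c2=1
e=13: >0, count = 7+13 = 20; c2=2
e=3: >0, count = 20+3 = 23; c2=3
e=-2: not >0, count = 23+1 = 24; c2=1
e=1: >0, count = 24+1 = 25; c2=2
e=1: >0, count = 25+1 = 26; c2=3
e=0: not >0, count = 26+1 = 27; c2=3
e=6: >0, count = 27+6 = 33; c2=4
e=-1: not >0, count = 33+1 = 34; c2=3
count+c2 = 34+3 = 37

37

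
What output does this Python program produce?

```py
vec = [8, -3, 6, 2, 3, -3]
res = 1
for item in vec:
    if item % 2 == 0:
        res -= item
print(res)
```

item=8: even, res = 1-8 = -7
item=-3: not even
item=6: even, res = (-7)-6 = -13
item=2: even, res = (-13)-2 = -15
item=3: not even
item=-3: not even

-15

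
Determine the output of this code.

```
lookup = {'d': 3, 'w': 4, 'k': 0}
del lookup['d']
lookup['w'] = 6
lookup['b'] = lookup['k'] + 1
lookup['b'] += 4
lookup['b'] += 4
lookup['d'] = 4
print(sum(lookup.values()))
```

del 'd' → {'w': 4, 'k': 0}
lookup['w'] = 6 → {'w': 6, 'k': 0}
lookup['b'] = lookup['k']+1 = 1 → {'w': 6, 'k': 0, 'b': 1}
lookup['b'] = 1+4 = 5 → {'w': 6, 'k': 0, 'b': 5}
lookup['b'] = 5+4 = 9 → {'w': 6, 'k': 0, 'b': 9}
lookup['d'] = 4 → {'w': 6, 'k': 0, 'b': 9, 'd': 4}
sum of values = 19

19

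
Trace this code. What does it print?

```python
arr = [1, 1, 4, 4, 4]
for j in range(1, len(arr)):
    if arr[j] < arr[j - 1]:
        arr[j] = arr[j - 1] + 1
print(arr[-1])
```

j=1: 1>=1, unchanged → [1, 1, 4, 4, 4]
j=2: 4>=1, unchanged → [1, 1, 4, 4, 4]
j=3: 4>=4, unchanged → [1, 1, 4, 4, 4]
j=4: 4>=4, unchanged → [1, 1, 4, 4, 4]

4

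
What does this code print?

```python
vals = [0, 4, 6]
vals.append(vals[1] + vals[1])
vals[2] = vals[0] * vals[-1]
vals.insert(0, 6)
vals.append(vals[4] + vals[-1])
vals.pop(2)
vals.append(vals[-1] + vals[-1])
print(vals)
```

append vals[1]+vals[1] = 4+4 = 8 → [0, 4, 6, 8]
vals[2] = vals[0]*vals[-1] = 0*8 = 0 → [0, 4, 0, 8]
insert 6 at 0 → [6, 0, 4, 0, 8]
append vals[4]+vals[-1] = 8+8 = 16 → [6, 0, 4, 0, 8, 16]
pop(2) removes 4 → [6, 0, 0, 8, 16]
append vals[-1]+vals[-1] = 16+16 = 32 → [6, 0, 0, 8, 16, 32]

[6, 0, 0, 8, 16, 32]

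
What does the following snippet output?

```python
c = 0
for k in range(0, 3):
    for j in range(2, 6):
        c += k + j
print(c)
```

54

k=0,j=2: c = 0+2 = 2
k=0,j=3: c = 2+3 = 5
k=0,j=4: c = 5+4 = 9
k=0,j=5: c = 9+5 = 14
k=1,j=2: c = 14+3 = 17
k=1,j=3: c = 17+4 = 21
k=1,j=4: c = 21+5 = 26
k=1,j=5: c = 26+6 = 32
k=2,j=2: c = 32+4 = 36
k=2,j=3: c = 36+5 = 41
k=2,j=4: c = 41+6 = 47
k=2,j=5: c = 47+7 = 54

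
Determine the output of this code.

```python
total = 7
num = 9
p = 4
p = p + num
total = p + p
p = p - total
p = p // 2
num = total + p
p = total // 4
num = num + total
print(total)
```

26

p = 4+9 = 13
total = 13+13 = 26
p = 13-26 = -13
p = (-13)//2 = -7
num = 26+(-7) = 19
p = 26//4 = 6
num = 19+26 = 45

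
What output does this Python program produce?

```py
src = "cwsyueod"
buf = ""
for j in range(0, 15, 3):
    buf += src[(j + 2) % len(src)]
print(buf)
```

j=0: add src[2]='s' → 's'
j=3: add src[5]='e' → 'se'
j=6: add src[0]='c' → 'sec'
j=9: add src[3]='y' → 'secy'
j=12: add src[6]='o' → 'secyo'

secyo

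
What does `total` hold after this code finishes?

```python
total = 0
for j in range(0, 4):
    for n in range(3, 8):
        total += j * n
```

j=0,n=3: total = 0+0 = 0
j=0,n=4: total = 0+0 = 0
j=0,n=5: total = 0+0 = 0
j=0,n=6: total = 0+0 = 0
j=0,n=7: total = 0+0 = 0
j=1,n=3: total = 0+3 = 3
j=1,n=4: total = 3+4 = 7
j=1,n=5: total = 7+5 = 12
j=1,n=6: total = 12+6 = 18
j=1,n=7: total = 18+7 = 25
j=2,n=3: total = 25+6 = 31
j=2,n=4: total = 31+8 = 39
j=2,n=5: total = 39+10 = 49
j=2,n=6: total = 49+12 = 61
j=2,n=7: total = 61+14 = 75
j=3,n=3: total = 75+9 = 84
j=3,n=4: total = 84+12 = 96
j=3,n=5: total = 96+15 = 111
j=3,n=6: total = 111+18 = 129
j=3,n=7: total = 129+21 = 150

150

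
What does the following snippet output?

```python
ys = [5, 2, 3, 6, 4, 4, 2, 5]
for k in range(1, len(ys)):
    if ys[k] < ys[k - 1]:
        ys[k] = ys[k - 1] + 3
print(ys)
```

k=1: 2<5, ys[1] = 5+3 = 8 → [5, 8, 3, 6, 4, 4, 2, 5]
k=2: 3<8, ys[2] = 8+3 = 11 → [5, 8, 11, 6, 4, 4, 2, 5]
k=3: 6<11, ys[3] = 11+3 = 14 → [5, 8, 11, 14, 4, 4, 2, 5]
k=4: 4<14, ys[4] = 14+3 = 17 → [5, 8, 11, 14, 17, 4, 2, 5]
k=5: 4<17, ys[5] = 17+3 = 20 → [5, 8, 11, 14, 17, 20, 2, 5]
k=6: 2<20, ys[6] = 20+3 = 23 → [5, 8, 11, 14, 17, 20, 23, 5]
k=7: 5<23, ys[7] = 23+3 = 26 → [5, 8, 11, 14, 17, 20, 23, 26]

[5, 8, 11, 14, 17, 20, 23, 26]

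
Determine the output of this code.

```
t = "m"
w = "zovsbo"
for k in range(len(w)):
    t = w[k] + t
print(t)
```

k=0: prepend 'z' → 'zm'
k=1: prepend 'o' → 'ozm'
k=2: prepend 'v' → 'vozm'
k=3: prepend 's' → 'svozm'
k=4: prepend 'b' → 'bsvozm'
k=5: prepend 'o' → 'obsvozm'

obsvozm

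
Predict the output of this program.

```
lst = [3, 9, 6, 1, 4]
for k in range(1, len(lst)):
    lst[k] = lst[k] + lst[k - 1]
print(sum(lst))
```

k=1: lst[1] = 9+3 = 12 → [3, 12, 6, 1, 4]
k=2: lst[2] = 6+12 = 18 → [3, 12, 18, 1, 4]
k=3: lst[3] = 1+18 = 19 → [3, 12, 18, 19, 4]
k=4: lst[4] = 4+19 = 23 → [3, 12, 18, 19, 23]
sum = 75

75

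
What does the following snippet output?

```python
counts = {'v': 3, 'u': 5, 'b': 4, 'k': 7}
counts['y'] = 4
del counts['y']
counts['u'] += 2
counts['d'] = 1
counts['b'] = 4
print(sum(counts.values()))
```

counts['y'] = 4 → {'v': 3, 'u': 5, 'b': 4, 'k': 7, 'y': 4}
del 'y' → {'v': 3, 'u': 5, 'b': 4, 'k': 7}
counts['u'] = 5+2 = 7 → {'v': 3, 'u': 7, 'b': 4, 'k': 7}
counts['d'] = 1 → {'v': 3, 'u': 7, 'b': 4, 'k': 7, 'd': 1}
counts['b'] = 4 → {'v': 3, 'u': 7, 'b': 4, 'k': 7, 'd': 1}
sum of values = 22

22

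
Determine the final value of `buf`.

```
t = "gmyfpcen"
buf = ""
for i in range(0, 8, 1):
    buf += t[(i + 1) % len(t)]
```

'myfpceng'

i=0: add t[1]='m' → 'm'
i=1: add t[2]='y' → 'my'
i=2: add t[3]='f' → 'myf'
i=3: add t[4]='p' → 'myfp'
i=4: add t[5]='c' → 'myfpc'
i=5: add t[6]='e' → 'myfpce'
i=6: add t[7]='n' → 'myfpcen'
i=7: add t[0]='g' → 'myfpceng'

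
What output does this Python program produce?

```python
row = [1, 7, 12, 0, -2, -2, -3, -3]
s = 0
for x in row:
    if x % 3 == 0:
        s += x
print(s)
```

6

x=1: not %3==0
x=7: not %3==0
x=12: %3==0, s = 0+12 = 12
x=0: %3==0, s = 12+0 = 12
x=-2: not %3==0
x=-2: not %3==0
x=-3: %3==0, s = 12+(-3) = 9
x=-3: %3==0, s = 9+(-3) = 6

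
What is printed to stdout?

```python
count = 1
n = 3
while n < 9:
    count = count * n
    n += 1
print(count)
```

n=3: count = 1*3 = 3
n=4: count = 3*4 = 12
n=5: count = 12*5 = 60
n=6: count = 60*6 = 360
n=7: count = 360*7 = 2520
n=8: count = 2520*8 = 20160

20160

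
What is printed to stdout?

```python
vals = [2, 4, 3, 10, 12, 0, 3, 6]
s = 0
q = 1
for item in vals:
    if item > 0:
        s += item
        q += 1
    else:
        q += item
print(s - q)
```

item=2: >0, s = 0+2 = 2; q=2
item=4: >0, s = 2+4 = 6; q=3
item=3: >0, s = 6+3 = 9; q=4
item=10: >0, s = 9+10 = 19; q=5
item=12: >0, s = 19+12 = 31; q=6
item=0: not >0; q=6
item=3: >0, s = 31+3 = 34; q=7
item=6: >0, s = 34+6 = 40; q=8
s-q = 40-8 = 32

32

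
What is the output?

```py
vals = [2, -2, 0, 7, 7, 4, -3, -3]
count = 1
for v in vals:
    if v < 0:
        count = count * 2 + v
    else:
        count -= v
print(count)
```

v=2: not <0, count = 1-2 = -1
v=-2: <0, count = (-1)*2+(-2) = -4
v=0: not <0, count = (-4)-0 = -4
v=7: not <0, count = (-4)-7 = -11
v=7: not <0, count = (-11)-7 = -18
v=4: not <0, count = (-18)-4 = -22
v=-3: <0, count = (-22)*2+(-3) = -47
v=-3: <0, count = (-47)*2+(-3) = -97

-97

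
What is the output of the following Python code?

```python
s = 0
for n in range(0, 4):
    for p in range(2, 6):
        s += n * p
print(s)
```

84

n=0,p=2: s = 0+0 = 0
n=0,p=3: s = 0+0 = 0
n=0,p=4: s = 0+0 = 0
n=0,p=5: s = 0+0 = 0
n=1,p=2: s = 0+2 = 2
n=1,p=3: s = 2+3 = 5
n=1,p=4: s = 5+4 = 9
n=1,p=5: s = 9+5 = 14
n=2,p=2: s = 14+4 = 18
n=2,p=3: s = 18+6 = 24
n=2,p=4: s = 24+8 = 32
n=2,p=5: s = 32+10 = 42
n=3,p=2: s = 42+6 = 48
n=3,p=3: s = 48+9 = 57
n=3,p=4: s = 57+12 = 69
n=3,p=5: s = 69+15 = 84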